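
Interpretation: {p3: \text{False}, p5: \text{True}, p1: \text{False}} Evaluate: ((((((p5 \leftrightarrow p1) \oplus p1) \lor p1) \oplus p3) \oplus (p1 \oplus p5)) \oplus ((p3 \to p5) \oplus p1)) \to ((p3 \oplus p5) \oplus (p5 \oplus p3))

\text{True}

p5 \leftrightarrow p1 = \text{True} \leftrightarrow \text{False} = \text{False}
(p5 \leftrightarrow p1) \oplus p1 = \text{False} \oplus \text{False} = \text{False}
((p5 \leftrightarrow p1) \oplus p1) \lor p1 = \text{False} \lor \text{False} = \text{False}
(((p5 \leftrightarrow p1) \oplus p1) \lor p1) \oplus p3 = \text{False} \oplus \text{False} = \text{False}
p1 \oplus p5 = \text{False} \oplus \text{True} = \text{True}
((((p5 \leftrightarrow p1) \oplus p1) \lor p1) \oplus p3) \oplus (p1 \oplus p5) = \text{False} \oplus \text{True} = \text{True}
p3 \to p5 = \text{False} \to \text{True} = \text{True}
(p3 \to p5) \oplus p1 = \text{True} \oplus \text{False} = \text{True}
(((((p5 \leftrightarrow p1) \oplus p1) \lor p1) \oplus p3) \oplus (p1 \oplus p5)) \oplus ((p3 \to p5) \oplus p1) = \text{True} \oplus \text{True} = \text{False}
p3 \oplus p5 = \text{False} \oplus \text{True} = \text{True}
p5 \oplus p3 = \text{True} \oplus \text{False} = \text{True}
(p3 \oplus p5) \oplus (p5 \oplus p3) = \text{True} \oplus \text{True} = \text{False}
((((((p5 \leftrightarrow p1) \oplus p1) \lor p1) \oplus p3) \oplus (p1 \oplus p5)) \oplus ((p3 \to p5) \oplus p1)) \to ((p3 \oplus p5) \oplus (p5 \oplus p3)) = \text{False} \to \text{False} = \text{True}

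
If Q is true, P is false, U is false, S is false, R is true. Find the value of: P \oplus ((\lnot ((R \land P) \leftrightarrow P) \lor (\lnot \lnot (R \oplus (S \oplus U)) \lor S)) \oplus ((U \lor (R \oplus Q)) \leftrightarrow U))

R \land P = T \land F = F
(R \land P) \leftrightarrow P = F \leftrightarrow F = T
\lnot ((R \land P) \leftrightarrow P) = \lnot T = F
S \oplus U = F \oplus F = F
R \oplus (S \oplus U) = T \oplus F = T
\lnot (R \oplus (S \oplus U)) = \lnot T = F
\lnot \lnot (R \oplus (S \oplus U)) = \lnot F = T
\lnot \lnot (R \oplus (S \oplus U)) \lor S = T \lor F = T
\lnot ((R \land P) \leftrightarrow P) \lor (\lnot \lnot (R \oplus (S \oplus U)) \lor S) = F \lor T = T
R \oplus Q = T \oplus T = F
U \lor (R \oplus Q) = F \lor F = F
(U \lor (R \oplus Q)) \leftrightarrow U = F \leftrightarrow F = T
(\lnot ((R \land P) \leftrightarrow P) \lor (\lnot \lnot (R \oplus (S \oplus U)) \lor S)) \oplus ((U \lor (R \oplus Q)) \leftrightarrow U) = T \oplus T = F
P \oplus ((\lnot ((R \land P) \leftrightarrow P) \lor (\lnot \lnot (R \oplus (S \oplus U)) \lor S)) \oplus ((U \lor (R \oplus Q)) \leftrightarrow U)) = F \oplus F = F

F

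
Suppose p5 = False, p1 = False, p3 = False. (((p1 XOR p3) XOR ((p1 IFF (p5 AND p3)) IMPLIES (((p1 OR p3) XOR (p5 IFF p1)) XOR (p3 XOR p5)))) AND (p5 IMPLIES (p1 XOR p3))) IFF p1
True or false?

Substituting p5=False, p1=False, p3=False:
p1 XOR p3 = False XOR False = False
p5 AND p3 = False AND False = False
p1 IFF (p5 AND p3) = False IFF False = True
p1 OR p3 = False OR False = False
p5 IFF p1 = False IFF False = True
(p1 OR p3) XOR (p5 IFF p1) = False XOR True = True
p3 XOR p5 = False XOR False = False
((p1 OR p3) XOR (p5 IFF p1)) XOR (p3 XOR p5) = True XOR False = True
(p1 IFF (p5 AND p3)) IMPLIES (((p1 OR p3) XOR (p5 IFF p1)) XOR (p3 XOR p5)) = True IMPLIES True = True
(p1 XOR p3) XOR ((p1 IFF (p5 AND p3)) IMPLIES (((p1 OR p3) XOR (p5 IFF p1)) XOR (p3 XOR p5))) = False XOR True = True
p1 XOR p3 = False XOR False = False
p5 IMPLIES (p1 XOR p3) = False IMPLIES False = True
((p1 XOR p3) XOR ((p1 IFF (p5 AND p3)) IMPLIES (((p1 OR p3) XOR (p5 IFF p1)) XOR (p3 XOR p5)))) AND (p5 IMPLIES (p1 XOR p3)) = True AND True = True
(((p1 XOR p3) XOR ((p1 IFF (p5 AND p3)) IMPLIES (((p1 OR p3) XOR (p5 IFF p1)) XOR (p3 XOR p5)))) AND (p5 IMPLIES (p1 XOR p3))) IFF p1 = True IFF False = False

False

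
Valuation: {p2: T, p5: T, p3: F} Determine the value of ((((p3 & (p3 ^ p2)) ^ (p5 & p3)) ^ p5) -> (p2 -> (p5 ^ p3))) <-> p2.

Substituting p2=T, p5=T, p3=F:
p3 ^ p2 = F ^ T = T
p3 & (p3 ^ p2) = F & T = F
p5 & p3 = T & F = F
(p3 & (p3 ^ p2)) ^ (p5 & p3) = F ^ F = F
((p3 & (p3 ^ p2)) ^ (p5 & p3)) ^ p5 = F ^ T = T
p5 ^ p3 = T ^ F = T
p2 -> (p5 ^ p3) = T -> T = T
(((p3 & (p3 ^ p2)) ^ (p5 & p3)) ^ p5) -> (p2 -> (p5 ^ p3)) = T -> T = T
((((p3 & (p3 ^ p2)) ^ (p5 & p3)) ^ p5) -> (p2 -> (p5 ^ p3))) <-> p2 = T <-> T = T

T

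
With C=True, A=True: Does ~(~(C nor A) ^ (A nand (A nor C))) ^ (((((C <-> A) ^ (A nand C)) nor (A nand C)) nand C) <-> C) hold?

False

C nor A = True nor True = False
~(C nor A) = ~False = True
A nor C = True nor True = False
A nand (A nor C) = True nand False = True
~(C nor A) ^ (A nand (A nor C)) = True ^ True = False
~(~(C nor A) ^ (A nand (A nor C))) = ~False = True
C <-> A = True <-> True = True
A nand C = True nand True = False
(C <-> A) ^ (A nand C) = True ^ False = True
A nand C = True nand True = False
((C <-> A) ^ (A nand C)) nor (A nand C) = True nor False = False
(((C <-> A) ^ (A nand C)) nor (A nand C)) nand C = False nand True = True
((((C <-> A) ^ (A nand C)) nor (A nand C)) nand C) <-> C = True <-> True = True
~(~(C nor A) ^ (A nand (A nor C))) ^ (((((C <-> A) ^ (A nand C)) nor (A nand C)) nand C) <-> C) = True ^ True = False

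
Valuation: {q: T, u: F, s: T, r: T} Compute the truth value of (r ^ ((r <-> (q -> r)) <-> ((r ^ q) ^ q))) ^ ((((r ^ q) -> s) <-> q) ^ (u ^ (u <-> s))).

q -> r = T -> T = T
r <-> (q -> r) = T <-> T = T
r ^ q = T ^ T = F
(r ^ q) ^ q = F ^ T = T
(r <-> (q -> r)) <-> ((r ^ q) ^ q) = T <-> T = T
r ^ ((r <-> (q -> r)) <-> ((r ^ q) ^ q)) = T ^ T = F
r ^ q = T ^ T = F
(r ^ q) -> s = F -> T = T
((r ^ q) -> s) <-> q = T <-> T = T
u <-> s = F <-> T = F
u ^ (u <-> s) = F ^ F = F
(((r ^ q) -> s) <-> q) ^ (u ^ (u <-> s)) = T ^ F = T
(r ^ ((r <-> (q -> r)) <-> ((r ^ q) ^ q))) ^ ((((r ^ q) -> s) <-> q) ^ (u ^ (u <-> s))) = F ^ T = T

T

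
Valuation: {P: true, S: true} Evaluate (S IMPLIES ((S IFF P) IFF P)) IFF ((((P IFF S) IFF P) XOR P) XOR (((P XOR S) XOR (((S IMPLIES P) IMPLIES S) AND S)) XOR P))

Substituting P=true, S=true:
S IFF P = true IFF true = true
(S IFF P) IFF P = true IFF true = true
S IMPLIES ((S IFF P) IFF P) = true IMPLIES true = true
P IFF S = true IFF true = true
(P IFF S) IFF P = true IFF true = true
((P IFF S) IFF P) XOR P = true XOR true = false
P XOR S = true XOR true = false
S IMPLIES P = true IMPLIES true = true
(S IMPLIES P) IMPLIES S = true IMPLIES true = true
((S IMPLIES P) IMPLIES S) AND S = true AND true = true
(P XOR S) XOR (((S IMPLIES P) IMPLIES S) AND S) = false XOR true = true
((P XOR S) XOR (((S IMPLIES P) IMPLIES S) AND S)) XOR P = true XOR true = false
(((P IFF S) IFF P) XOR P) XOR (((P XOR S) XOR (((S IMPLIES P) IMPLIES S) AND S)) XOR P) = false XOR false = false
(S IMPLIES ((S IFF P) IFF P)) IFF ((((P IFF S) IFF P) XOR P) XOR (((P XOR S) XOR (((S IMPLIES P) IMPLIES S) AND S)) XOR P)) = true IFF false = false

false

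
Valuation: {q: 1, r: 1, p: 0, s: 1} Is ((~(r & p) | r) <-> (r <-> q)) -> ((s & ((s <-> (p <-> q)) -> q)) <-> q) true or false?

r & p = 1 & 0 = 0
~(r & p) = ~0 = 1
~(r & p) | r = 1 | 1 = 1
r <-> q = 1 <-> 1 = 1
(~(r & p) | r) <-> (r <-> q) = 1 <-> 1 = 1
p <-> q = 0 <-> 1 = 0
s <-> (p <-> q) = 1 <-> 0 = 0
(s <-> (p <-> q)) -> q = 0 -> 1 = 1
s & ((s <-> (p <-> q)) -> q) = 1 & 1 = 1
(s & ((s <-> (p <-> q)) -> q)) <-> q = 1 <-> 1 = 1
((~(r & p) | r) <-> (r <-> q)) -> ((s & ((s <-> (p <-> q)) -> q)) <-> q) = 1 -> 1 = 1

1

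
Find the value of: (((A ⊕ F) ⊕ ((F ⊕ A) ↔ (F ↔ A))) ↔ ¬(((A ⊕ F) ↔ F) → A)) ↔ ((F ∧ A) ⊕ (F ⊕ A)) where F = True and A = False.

True

A ⊕ F = False ⊕ True = True
F ⊕ A = True ⊕ False = True
F ↔ A = True ↔ False = False
(F ⊕ A) ↔ (F ↔ A) = True ↔ False = False
(A ⊕ F) ⊕ ((F ⊕ A) ↔ (F ↔ A)) = True ⊕ False = True
A ⊕ F = False ⊕ True = True
(A ⊕ F) ↔ F = True ↔ True = True
((A ⊕ F) ↔ F) → A = True → False = False
¬(((A ⊕ F) ↔ F) → A) = ¬False = True
((A ⊕ F) ⊕ ((F ⊕ A) ↔ (F ↔ A))) ↔ ¬(((A ⊕ F) ↔ F) → A) = True ↔ True = True
F ∧ A = True ∧ False = False
F ⊕ A = True ⊕ False = True
(F ∧ A) ⊕ (F ⊕ A) = False ⊕ True = True
(((A ⊕ F) ⊕ ((F ⊕ A) ↔ (F ↔ A))) ↔ ¬(((A ⊕ F) ↔ F) → A)) ↔ ((F ∧ A) ⊕ (F ⊕ A)) = True ↔ True = True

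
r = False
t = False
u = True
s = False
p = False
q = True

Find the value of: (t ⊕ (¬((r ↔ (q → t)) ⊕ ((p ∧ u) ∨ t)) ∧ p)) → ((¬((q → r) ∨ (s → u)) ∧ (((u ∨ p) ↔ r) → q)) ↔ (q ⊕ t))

q → t = True → False = False
r ↔ (q → t) = False ↔ False = True
p ∧ u = False ∧ True = False
(p ∧ u) ∨ t = False ∨ False = False
(r ↔ (q → t)) ⊕ ((p ∧ u) ∨ t) = True ⊕ False = True
¬((r ↔ (q → t)) ⊕ ((p ∧ u) ∨ t)) = ¬True = False
¬((r ↔ (q → t)) ⊕ ((p ∧ u) ∨ t)) ∧ p = False ∧ False = False
t ⊕ (¬((r ↔ (q → t)) ⊕ ((p ∧ u) ∨ t)) ∧ p) = False ⊕ False = False
q → r = True → False = False
s → u = False → True = True
(q → r) ∨ (s → u) = False ∨ True = True
¬((q → r) ∨ (s → u)) = ¬True = False
u ∨ p = True ∨ False = True
(u ∨ p) ↔ r = True ↔ False = False
((u ∨ p) ↔ r) → q = False → True = True
¬((q → r) ∨ (s → u)) ∧ (((u ∨ p) ↔ r) → q) = False ∧ True = False
q ⊕ t = True ⊕ False = True
(¬((q → r) ∨ (s → u)) ∧ (((u ∨ p) ↔ r) → q)) ↔ (q ⊕ t) = False ↔ True = False
(t ⊕ (¬((r ↔ (q → t)) ⊕ ((p ∧ u) ∨ t)) ∧ p)) → ((¬((q → r) ∨ (s → u)) ∧ (((u ∨ p) ↔ r) → q)) ↔ (q ⊕ t)) = False → False = True

True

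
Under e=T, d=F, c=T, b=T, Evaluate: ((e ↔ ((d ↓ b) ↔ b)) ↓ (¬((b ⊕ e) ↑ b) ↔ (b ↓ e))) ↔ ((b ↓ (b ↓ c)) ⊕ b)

F

Substituting e=T, d=F, c=T, b=T:
d ↓ b = F ↓ T = F
(d ↓ b) ↔ b = F ↔ T = F
e ↔ ((d ↓ b) ↔ b) = T ↔ F = F
b ⊕ e = T ⊕ T = F
(b ⊕ e) ↑ b = F ↑ T = T
¬((b ⊕ e) ↑ b) = ¬T = F
b ↓ e = T ↓ T = F
¬((b ⊕ e) ↑ b) ↔ (b ↓ e) = F ↔ F = T
(e ↔ ((d ↓ b) ↔ b)) ↓ (¬((b ⊕ e) ↑ b) ↔ (b ↓ e)) = F ↓ T = F
b ↓ c = T ↓ T = F
b ↓ (b ↓ c) = T ↓ F = F
(b ↓ (b ↓ c)) ⊕ b = F ⊕ T = T
((e ↔ ((d ↓ b) ↔ b)) ↓ (¬((b ⊕ e) ↑ b) ↔ (b ↓ e))) ↔ ((b ↓ (b ↓ c)) ⊕ b) = F ↔ T = F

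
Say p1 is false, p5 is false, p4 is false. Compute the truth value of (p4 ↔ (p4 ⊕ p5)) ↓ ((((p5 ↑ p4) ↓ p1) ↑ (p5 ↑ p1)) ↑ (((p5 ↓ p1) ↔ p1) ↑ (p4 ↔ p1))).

False

p4 ⊕ p5 = False ⊕ False = False
p4 ↔ (p4 ⊕ p5) = False ↔ False = True
p5 ↑ p4 = False ↑ False = True
(p5 ↑ p4) ↓ p1 = True ↓ False = False
p5 ↑ p1 = False ↑ False = True
((p5 ↑ p4) ↓ p1) ↑ (p5 ↑ p1) = False ↑ True = True
p5 ↓ p1 = False ↓ False = True
(p5 ↓ p1) ↔ p1 = True ↔ False = False
p4 ↔ p1 = False ↔ False = True
((p5 ↓ p1) ↔ p1) ↑ (p4 ↔ p1) = False ↑ True = True
(((p5 ↑ p4) ↓ p1) ↑ (p5 ↑ p1)) ↑ (((p5 ↓ p1) ↔ p1) ↑ (p4 ↔ p1)) = True ↑ True = False
(p4 ↔ (p4 ⊕ p5)) ↓ ((((p5 ↑ p4) ↓ p1) ↑ (p5 ↑ p1)) ↑ (((p5 ↓ p1) ↔ p1) ↑ (p4 ↔ p1))) = True ↓ False = False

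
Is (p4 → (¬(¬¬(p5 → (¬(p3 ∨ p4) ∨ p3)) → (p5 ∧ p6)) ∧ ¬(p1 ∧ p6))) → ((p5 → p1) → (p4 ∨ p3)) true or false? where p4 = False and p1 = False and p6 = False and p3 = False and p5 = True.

Substituting p4=False, p1=False, p6=False, p3=False, p5=True:
p3 ∨ p4 = False ∨ False = False
¬(p3 ∨ p4) = ¬False = True
¬(p3 ∨ p4) ∨ p3 = True ∨ False = True
p5 → (¬(p3 ∨ p4) ∨ p3) = True → True = True
¬(p5 → (¬(p3 ∨ p4) ∨ p3)) = ¬True = False
¬¬(p5 → (¬(p3 ∨ p4) ∨ p3)) = ¬False = True
p5 ∧ p6 = True ∧ False = False
¬¬(p5 → (¬(p3 ∨ p4) ∨ p3)) → (p5 ∧ p6) = True → False = False
¬(¬¬(p5 → (¬(p3 ∨ p4) ∨ p3)) → (p5 ∧ p6)) = ¬False = True
p1 ∧ p6 = False ∧ False = False
¬(p1 ∧ p6) = ¬False = True
¬(¬¬(p5 → (¬(p3 ∨ p4) ∨ p3)) → (p5 ∧ p6)) ∧ ¬(p1 ∧ p6) = True ∧ True = True
p4 → (¬(¬¬(p5 → (¬(p3 ∨ p4) ∨ p3)) → (p5 ∧ p6)) ∧ ¬(p1 ∧ p6)) = False → True = True
p5 → p1 = True → False = False
p4 ∨ p3 = False ∨ False = False
(p5 → p1) → (p4 ∨ p3) = False → False = True
(p4 → (¬(¬¬(p5 → (¬(p3 ∨ p4) ∨ p3)) → (p5 ∧ p6)) ∧ ¬(p1 ∧ p6))) → ((p5 → p1) → (p4 ∨ p3)) = True → True = True

True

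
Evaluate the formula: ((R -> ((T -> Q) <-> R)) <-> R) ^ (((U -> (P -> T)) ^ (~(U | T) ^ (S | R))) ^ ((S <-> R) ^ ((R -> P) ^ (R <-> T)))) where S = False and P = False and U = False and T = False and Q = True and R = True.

T -> Q = False -> True = True
(T -> Q) <-> R = True <-> True = True
R -> ((T -> Q) <-> R) = True -> True = True
(R -> ((T -> Q) <-> R)) <-> R = True <-> True = True
P -> T = False -> False = True
U -> (P -> T) = False -> True = True
U | T = False | False = False
~(U | T) = ~False = True
S | R = False | True = True
~(U | T) ^ (S | R) = True ^ True = False
(U -> (P -> T)) ^ (~(U | T) ^ (S | R)) = True ^ False = True
S <-> R = False <-> True = False
R -> P = True -> False = False
R <-> T = True <-> False = False
(R -> P) ^ (R <-> T) = False ^ False = False
(S <-> R) ^ ((R -> P) ^ (R <-> T)) = False ^ False = False
((U -> (P -> T)) ^ (~(U | T) ^ (S | R))) ^ ((S <-> R) ^ ((R -> P) ^ (R <-> T))) = True ^ False = True
((R -> ((T -> Q) <-> R)) <-> R) ^ (((U -> (P -> T)) ^ (~(U | T) ^ (S | R))) ^ ((S <-> R) ^ ((R -> P) ^ (R <-> T)))) = True ^ True = False

False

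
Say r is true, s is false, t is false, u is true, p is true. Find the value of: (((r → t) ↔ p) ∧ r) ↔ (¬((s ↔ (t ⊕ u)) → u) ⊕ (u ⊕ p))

r → t = True → False = False
(r → t) ↔ p = False ↔ True = False
((r → t) ↔ p) ∧ r = False ∧ True = False
t ⊕ u = False ⊕ True = True
s ↔ (t ⊕ u) = False ↔ True = False
(s ↔ (t ⊕ u)) → u = False → True = True
¬((s ↔ (t ⊕ u)) → u) = ¬True = False
u ⊕ p = True ⊕ True = False
¬((s ↔ (t ⊕ u)) → u) ⊕ (u ⊕ p) = False ⊕ False = False
(((r → t) ↔ p) ∧ r) ↔ (¬((s ↔ (t ⊕ u)) → u) ⊕ (u ⊕ p)) = False ↔ False = True

True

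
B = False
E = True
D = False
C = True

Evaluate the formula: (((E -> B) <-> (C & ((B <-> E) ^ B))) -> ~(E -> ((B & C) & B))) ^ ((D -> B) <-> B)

E -> B = True -> False = False
B <-> E = False <-> True = False
(B <-> E) ^ B = False ^ False = False
C & ((B <-> E) ^ B) = True & False = False
(E -> B) <-> (C & ((B <-> E) ^ B)) = False <-> False = True
B & C = False & True = False
(B & C) & B = False & False = False
E -> ((B & C) & B) = True -> False = False
~(E -> ((B & C) & B)) = ~False = True
((E -> B) <-> (C & ((B <-> E) ^ B))) -> ~(E -> ((B & C) & B)) = True -> True = True
D -> B = False -> False = True
(D -> B) <-> B = True <-> False = False
(((E -> B) <-> (C & ((B <-> E) ^ B))) -> ~(E -> ((B & C) & B))) ^ ((D -> B) <-> B) = True ^ False = True

True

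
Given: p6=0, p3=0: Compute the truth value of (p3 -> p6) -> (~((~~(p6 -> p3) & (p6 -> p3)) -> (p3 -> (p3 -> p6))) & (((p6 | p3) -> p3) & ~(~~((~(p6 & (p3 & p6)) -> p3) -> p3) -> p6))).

0

Substituting p6=0, p3=0:
p3 -> p6 = 0 -> 0 = 1
p6 -> p3 = 0 -> 0 = 1
~(p6 -> p3) = ~1 = 0
~~(p6 -> p3) = ~0 = 1
p6 -> p3 = 0 -> 0 = 1
~~(p6 -> p3) & (p6 -> p3) = 1 & 1 = 1
p3 -> p6 = 0 -> 0 = 1
p3 -> (p3 -> p6) = 0 -> 1 = 1
(~~(p6 -> p3) & (p6 -> p3)) -> (p3 -> (p3 -> p6)) = 1 -> 1 = 1
~((~~(p6 -> p3) & (p6 -> p3)) -> (p3 -> (p3 -> p6))) = ~1 = 0
p6 | p3 = 0 | 0 = 0
(p6 | p3) -> p3 = 0 -> 0 = 1
p3 & p6 = 0 & 0 = 0
p6 & (p3 & p6) = 0 & 0 = 0
~(p6 & (p3 & p6)) = ~0 = 1
~(p6 & (p3 & p6)) -> p3 = 1 -> 0 = 0
(~(p6 & (p3 & p6)) -> p3) -> p3 = 0 -> 0 = 1
~((~(p6 & (p3 & p6)) -> p3) -> p3) = ~1 = 0
~~((~(p6 & (p3 & p6)) -> p3) -> p3) = ~0 = 1
~~((~(p6 & (p3 & p6)) -> p3) -> p3) -> p6 = 1 -> 0 = 0
~(~~((~(p6 & (p3 & p6)) -> p3) -> p3) -> p6) = ~0 = 1
((p6 | p3) -> p3) & ~(~~((~(p6 & (p3 & p6)) -> p3) -> p3) -> p6) = 1 & 1 = 1
~((~~(p6 -> p3) & (p6 -> p3)) -> (p3 -> (p3 -> p6))) & (((p6 | p3) -> p3) & ~(~~((~(p6 & (p3 & p6)) -> p3) -> p3) -> p6)) = 0 & 1 = 0
(p3 -> p6) -> (~((~~(p6 -> p3) & (p6 -> p3)) -> (p3 -> (p3 -> p6))) & (((p6 | p3) -> p3) & ~(~~((~(p6 & (p3 & p6)) -> p3) -> p3) -> p6))) = 1 -> 0 = 0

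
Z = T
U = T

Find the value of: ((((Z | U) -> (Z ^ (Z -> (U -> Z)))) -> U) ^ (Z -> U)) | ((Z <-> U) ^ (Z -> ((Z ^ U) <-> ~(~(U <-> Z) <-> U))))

T

Substituting Z=T, U=T:
Z | U = T | T = T
U -> Z = T -> T = T
Z -> (U -> Z) = T -> T = T
Z ^ (Z -> (U -> Z)) = T ^ T = F
(Z | U) -> (Z ^ (Z -> (U -> Z))) = T -> F = F
((Z | U) -> (Z ^ (Z -> (U -> Z)))) -> U = F -> T = T
Z -> U = T -> T = T
(((Z | U) -> (Z ^ (Z -> (U -> Z)))) -> U) ^ (Z -> U) = T ^ T = F
Z <-> U = T <-> T = T
Z ^ U = T ^ T = F
U <-> Z = T <-> T = T
~(U <-> Z) = ~T = F
~(U <-> Z) <-> U = F <-> T = F
~(~(U <-> Z) <-> U) = ~F = T
(Z ^ U) <-> ~(~(U <-> Z) <-> U) = F <-> T = F
Z -> ((Z ^ U) <-> ~(~(U <-> Z) <-> U)) = T -> F = F
(Z <-> U) ^ (Z -> ((Z ^ U) <-> ~(~(U <-> Z) <-> U))) = T ^ F = T
((((Z | U) -> (Z ^ (Z -> (U -> Z)))) -> U) ^ (Z -> U)) | ((Z <-> U) ^ (Z -> ((Z ^ U) <-> ~(~(U <-> Z) <-> U)))) = F | T = T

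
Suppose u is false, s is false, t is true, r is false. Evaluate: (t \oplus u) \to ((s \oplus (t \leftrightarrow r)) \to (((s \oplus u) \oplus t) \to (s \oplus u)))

t \oplus u = \text{True} \oplus \text{False} = \text{True}
t \leftrightarrow r = \text{True} \leftrightarrow \text{False} = \text{False}
s \oplus (t \leftrightarrow r) = \text{False} \oplus \text{False} = \text{False}
s \oplus u = \text{False} \oplus \text{False} = \text{False}
(s \oplus u) \oplus t = \text{False} \oplus \text{True} = \text{True}
s \oplus u = \text{False} \oplus \text{False} = \text{False}
((s \oplus u) \oplus t) \to (s \oplus u) = \text{True} \to \text{False} = \text{False}
(s \oplus (t \leftrightarrow r)) \to (((s \oplus u) \oplus t) \to (s \oplus u)) = \text{False} \to \text{False} = \text{True}
(t \oplus u) \to ((s \oplus (t \leftrightarrow r)) \to (((s \oplus u) \oplus t) \to (s \oplus u))) = \text{True} \to \text{True} = \text{True}

\text{True}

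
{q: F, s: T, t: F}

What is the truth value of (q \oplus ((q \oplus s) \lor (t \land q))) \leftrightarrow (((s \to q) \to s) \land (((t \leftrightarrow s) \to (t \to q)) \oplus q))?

Substituting q=F, s=T, t=F:
q \oplus s = F \oplus T = T
t \land q = F \land F = F
(q \oplus s) \lor (t \land q) = T \lor F = T
q \oplus ((q \oplus s) \lor (t \land q)) = F \oplus T = T
s \to q = T \to F = F
(s \to q) \to s = F \to T = T
t \leftrightarrow s = F \leftrightarrow T = F
t \to q = F \to F = T
(t \leftrightarrow s) \to (t \to q) = F \to T = T
((t \leftrightarrow s) \to (t \to q)) \oplus q = T \oplus F = T
((s \to q) \to s) \land (((t \leftrightarrow s) \to (t \to q)) \oplus q) = T \land T = T
(q \oplus ((q \oplus s) \lor (t \land q))) \leftrightarrow (((s \to q) \to s) \land (((t \leftrightarrow s) \to (t \to q)) \oplus q)) = T \leftrightarrow T = T

T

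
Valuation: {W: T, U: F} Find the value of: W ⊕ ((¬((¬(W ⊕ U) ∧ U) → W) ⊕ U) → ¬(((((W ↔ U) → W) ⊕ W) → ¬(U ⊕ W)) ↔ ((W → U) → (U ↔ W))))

Substituting W=T, U=F:
W ⊕ U = T ⊕ F = T
¬(W ⊕ U) = ¬T = F
¬(W ⊕ U) ∧ U = F ∧ F = F
(¬(W ⊕ U) ∧ U) → W = F → T = T
¬((¬(W ⊕ U) ∧ U) → W) = ¬T = F
¬((¬(W ⊕ U) ∧ U) → W) ⊕ U = F ⊕ F = F
W ↔ U = T ↔ F = F
(W ↔ U) → W = F → T = T
((W ↔ U) → W) ⊕ W = T ⊕ T = F
U ⊕ W = F ⊕ T = T
¬(U ⊕ W) = ¬T = F
(((W ↔ U) → W) ⊕ W) → ¬(U ⊕ W) = F → F = T
W → U = T → F = F
U ↔ W = F ↔ T = F
(W → U) → (U ↔ W) = F → F = T
((((W ↔ U) → W) ⊕ W) → ¬(U ⊕ W)) ↔ ((W → U) → (U ↔ W)) = T ↔ T = T
¬(((((W ↔ U) → W) ⊕ W) → ¬(U ⊕ W)) ↔ ((W → U) → (U ↔ W))) = ¬T = F
(¬((¬(W ⊕ U) ∧ U) → W) ⊕ U) → ¬(((((W ↔ U) → W) ⊕ W) → ¬(U ⊕ W)) ↔ ((W → U) → (U ↔ W))) = F → F = T
W ⊕ ((¬((¬(W ⊕ U) ∧ U) → W) ⊕ U) → ¬(((((W ↔ U) → W) ⊕ W) → ¬(U ⊕ W)) ↔ ((W → U) → (U ↔ W)))) = T ⊕ T = F

F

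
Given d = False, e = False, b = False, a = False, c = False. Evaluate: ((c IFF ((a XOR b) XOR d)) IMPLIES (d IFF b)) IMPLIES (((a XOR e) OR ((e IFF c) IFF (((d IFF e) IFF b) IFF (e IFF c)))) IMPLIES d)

a XOR b = False XOR False = False
(a XOR b) XOR d = False XOR False = False
c IFF ((a XOR b) XOR d) = False IFF False = True
d IFF b = False IFF False = True
(c IFF ((a XOR b) XOR d)) IMPLIES (d IFF b) = True IMPLIES True = True
a XOR e = False XOR False = False
e IFF c = False IFF False = True
d IFF e = False IFF False = True
(d IFF e) IFF b = True IFF False = False
e IFF c = False IFF False = True
((d IFF e) IFF b) IFF (e IFF c) = False IFF True = False
(e IFF c) IFF (((d IFF e) IFF b) IFF (e IFF c)) = True IFF False = False
(a XOR e) OR ((e IFF c) IFF (((d IFF e) IFF b) IFF (e IFF c))) = False OR False = False
((a XOR e) OR ((e IFF c) IFF (((d IFF e) IFF b) IFF (e IFF c)))) IMPLIES d = False IMPLIES False = True
((c IFF ((a XOR b) XOR d)) IMPLIES (d IFF b)) IMPLIES (((a XOR e) OR ((e IFF c) IFF (((d IFF e) IFF b) IFF (e IFF c)))) IMPLIES d) = True IMPLIES True = True

True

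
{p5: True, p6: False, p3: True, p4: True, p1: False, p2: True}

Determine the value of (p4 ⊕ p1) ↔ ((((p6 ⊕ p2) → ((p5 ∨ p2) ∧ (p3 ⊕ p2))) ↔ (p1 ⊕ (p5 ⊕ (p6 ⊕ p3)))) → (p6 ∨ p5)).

p4 ⊕ p1 = True ⊕ False = True
p6 ⊕ p2 = False ⊕ True = True
p5 ∨ p2 = True ∨ True = True
p3 ⊕ p2 = True ⊕ True = False
(p5 ∨ p2) ∧ (p3 ⊕ p2) = True ∧ False = False
(p6 ⊕ p2) → ((p5 ∨ p2) ∧ (p3 ⊕ p2)) = True → False = False
p6 ⊕ p3 = False ⊕ True = True
p5 ⊕ (p6 ⊕ p3) = True ⊕ True = False
p1 ⊕ (p5 ⊕ (p6 ⊕ p3)) = False ⊕ False = False
((p6 ⊕ p2) → ((p5 ∨ p2) ∧ (p3 ⊕ p2))) ↔ (p1 ⊕ (p5 ⊕ (p6 ⊕ p3))) = False ↔ False = True
p6 ∨ p5 = False ∨ True = True
(((p6 ⊕ p2) → ((p5 ∨ p2) ∧ (p3 ⊕ p2))) ↔ (p1 ⊕ (p5 ⊕ (p6 ⊕ p3)))) → (p6 ∨ p5) = True → True = True
(p4 ⊕ p1) ↔ ((((p6 ⊕ p2) → ((p5 ∨ p2) ∧ (p3 ⊕ p2))) ↔ (p1 ⊕ (p5 ⊕ (p6 ⊕ p3)))) → (p6 ∨ p5)) = True ↔ True = True

True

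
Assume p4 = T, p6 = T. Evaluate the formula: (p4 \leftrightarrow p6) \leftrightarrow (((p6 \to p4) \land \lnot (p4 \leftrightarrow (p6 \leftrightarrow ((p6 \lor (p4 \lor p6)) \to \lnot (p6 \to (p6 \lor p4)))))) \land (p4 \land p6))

Substituting p4=T, p6=T:
p4 \leftrightarrow p6 = T \leftrightarrow T = T
p6 \to p4 = T \to T = T
p4 \lor p6 = T \lor T = T
p6 \lor (p4 \lor p6) = T \lor T = T
p6 \lor p4 = T \lor T = T
p6 \to (p6 \lor p4) = T \to T = T
\lnot (p6 \to (p6 \lor p4)) = \lnot T = F
(p6 \lor (p4 \lor p6)) \to \lnot (p6 \to (p6 \lor p4)) = T \to F = F
p6 \leftrightarrow ((p6 \lor (p4 \lor p6)) \to \lnot (p6 \to (p6 \lor p4))) = T \leftrightarrow F = F
p4 \leftrightarrow (p6 \leftrightarrow ((p6 \lor (p4 \lor p6)) \to \lnot (p6 \to (p6 \lor p4)))) = T \leftrightarrow F = F
\lnot (p4 \leftrightarrow (p6 \leftrightarrow ((p6 \lor (p4 \lor p6)) \to \lnot (p6 \to (p6 \lor p4))))) = \lnot F = T
(p6 \to p4) \land \lnot (p4 \leftrightarrow (p6 \leftrightarrow ((p6 \lor (p4 \lor p6)) \to \lnot (p6 \to (p6 \lor p4))))) = T \land T = T
p4 \land p6 = T \land T = T
((p6 \to p4) \land \lnot (p4 \leftrightarrow (p6 \leftrightarrow ((p6 \lor (p4 \lor p6)) \to \lnot (p6 \to (p6 \lor p4)))))) \land (p4 \land p6) = T \land T = T
(p4 \leftrightarrow p6) \leftrightarrow (((p6 \to p4) \land \lnot (p4 \leftrightarrow (p6 \leftrightarrow ((p6 \lor (p4 \lor p6)) \to \lnot (p6 \to (p6 \lor p4)))))) \land (p4 \land p6)) = T \leftrightarrow T = T

T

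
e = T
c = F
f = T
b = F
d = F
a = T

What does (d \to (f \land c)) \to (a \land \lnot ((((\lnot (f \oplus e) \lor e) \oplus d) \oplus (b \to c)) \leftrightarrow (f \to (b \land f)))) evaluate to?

f \land c = T \land F = F
d \to (f \land c) = F \to F = T
f \oplus e = T \oplus T = F
\lnot (f \oplus e) = \lnot F = T
\lnot (f \oplus e) \lor e = T \lor T = T
(\lnot (f \oplus e) \lor e) \oplus d = T \oplus F = T
b \to c = F \to F = T
((\lnot (f \oplus e) \lor e) \oplus d) \oplus (b \to c) = T \oplus T = F
b \land f = F \land T = F
f \to (b \land f) = T \to F = F
(((\lnot (f \oplus e) \lor e) \oplus d) \oplus (b \to c)) \leftrightarrow (f \to (b \land f)) = F \leftrightarrow F = T
\lnot ((((\lnot (f \oplus e) \lor e) \oplus d) \oplus (b \to c)) \leftrightarrow (f \to (b \land f))) = \lnot T = F
a \land \lnot ((((\lnot (f \oplus e) \lor e) \oplus d) \oplus (b \to c)) \leftrightarrow (f \to (b \land f))) = T \land F = F
(d \to (f \land c)) \to (a \land \lnot ((((\lnot (f \oplus e) \lor e) \oplus d) \oplus (b \to c)) \leftrightarrow (f \to (b \land f)))) = T \to F = F

F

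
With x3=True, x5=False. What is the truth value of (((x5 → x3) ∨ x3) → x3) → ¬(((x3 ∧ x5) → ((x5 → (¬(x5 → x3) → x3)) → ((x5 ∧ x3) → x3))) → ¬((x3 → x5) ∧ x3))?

x5 → x3 = False → True = True
(x5 → x3) ∨ x3 = True ∨ True = True
((x5 → x3) ∨ x3) → x3 = True → True = True
x3 ∧ x5 = True ∧ False = False
x5 → x3 = False → True = True
¬(x5 → x3) = ¬True = False
¬(x5 → x3) → x3 = False → True = True
x5 → (¬(x5 → x3) → x3) = False → True = True
x5 ∧ x3 = False ∧ True = False
(x5 ∧ x3) → x3 = False → True = True
(x5 → (¬(x5 → x3) → x3)) → ((x5 ∧ x3) → x3) = True → True = True
(x3 ∧ x5) → ((x5 → (¬(x5 → x3) → x3)) → ((x5 ∧ x3) → x3)) = False → True = True
x3 → x5 = True → False = False
(x3 → x5) ∧ x3 = False ∧ True = False
¬((x3 → x5) ∧ x3) = ¬False = True
((x3 ∧ x5) → ((x5 → (¬(x5 → x3) → x3)) → ((x5 ∧ x3) → x3))) → ¬((x3 → x5) ∧ x3) = True → True = True
¬(((x3 ∧ x5) → ((x5 → (¬(x5 → x3) → x3)) → ((x5 ∧ x3) → x3))) → ¬((x3 → x5) ∧ x3)) = ¬True = False
(((x5 → x3) ∨ x3) → x3) → ¬(((x3 ∧ x5) → ((x5 → (¬(x5 → x3) → x3)) → ((x5 ∧ x3) → x3))) → ¬((x3 → x5) ∧ x3)) = True → False = False

False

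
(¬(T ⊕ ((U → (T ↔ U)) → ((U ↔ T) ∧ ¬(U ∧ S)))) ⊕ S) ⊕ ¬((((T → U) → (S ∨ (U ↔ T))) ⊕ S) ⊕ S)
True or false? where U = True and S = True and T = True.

True

Substituting U=True, S=True, T=True:
T ↔ U = True ↔ True = True
U → (T ↔ U) = True → True = True
U ↔ T = True ↔ True = True
U ∧ S = True ∧ True = True
¬(U ∧ S) = ¬True = False
(U ↔ T) ∧ ¬(U ∧ S) = True ∧ False = False
(U → (T ↔ U)) → ((U ↔ T) ∧ ¬(U ∧ S)) = True → False = False
T ⊕ ((U → (T ↔ U)) → ((U ↔ T) ∧ ¬(U ∧ S))) = True ⊕ False = True
¬(T ⊕ ((U → (T ↔ U)) → ((U ↔ T) ∧ ¬(U ∧ S)))) = ¬True = False
¬(T ⊕ ((U → (T ↔ U)) → ((U ↔ T) ∧ ¬(U ∧ S)))) ⊕ S = False ⊕ True = True
T → U = True → True = True
U ↔ T = True ↔ True = True
S ∨ (U ↔ T) = True ∨ True = True
(T → U) → (S ∨ (U ↔ T)) = True → True = True
((T → U) → (S ∨ (U ↔ T))) ⊕ S = True ⊕ True = False
(((T → U) → (S ∨ (U ↔ T))) ⊕ S) ⊕ S = False ⊕ True = True
¬((((T → U) → (S ∨ (U ↔ T))) ⊕ S) ⊕ S) = ¬True = False
(¬(T ⊕ ((U → (T ↔ U)) → ((U ↔ T) ∧ ¬(U ∧ S)))) ⊕ S) ⊕ ¬((((T → U) → (S ∨ (U ↔ T))) ⊕ S) ⊕ S) = True ⊕ False = True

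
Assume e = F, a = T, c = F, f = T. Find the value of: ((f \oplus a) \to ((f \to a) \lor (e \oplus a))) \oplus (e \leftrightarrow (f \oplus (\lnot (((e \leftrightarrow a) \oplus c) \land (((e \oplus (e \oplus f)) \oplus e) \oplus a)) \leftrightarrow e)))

Substituting e=F, a=T, c=F, f=T:
f \oplus a = T \oplus T = F
f \to a = T \to T = T
e \oplus a = F \oplus T = T
(f \to a) \lor (e \oplus a) = T \lor T = T
(f \oplus a) \to ((f \to a) \lor (e \oplus a)) = F \to T = T
e \leftrightarrow a = F \leftrightarrow T = F
(e \leftrightarrow a) \oplus c = F \oplus F = F
e \oplus f = F \oplus T = T
e \oplus (e \oplus f) = F \oplus T = T
(e \oplus (e \oplus f)) \oplus e = T \oplus F = T
((e \oplus (e \oplus f)) \oplus e) \oplus a = T \oplus T = F
((e \leftrightarrow a) \oplus c) \land (((e \oplus (e \oplus f)) \oplus e) \oplus a) = F \land F = F
\lnot (((e \leftrightarrow a) \oplus c) \land (((e \oplus (e \oplus f)) \oplus e) \oplus a)) = \lnot F = T
\lnot (((e \leftrightarrow a) \oplus c) \land (((e \oplus (e \oplus f)) \oplus e) \oplus a)) \leftrightarrow e = T \leftrightarrow F = F
f \oplus (\lnot (((e \leftrightarrow a) \oplus c) \land (((e \oplus (e \oplus f)) \oplus e) \oplus a)) \leftrightarrow e) = T \oplus F = T
e \leftrightarrow (f \oplus (\lnot (((e \leftrightarrow a) \oplus c) \land (((e \oplus (e \oplus f)) \oplus e) \oplus a)) \leftrightarrow e)) = F \leftrightarrow T = F
((f \oplus a) \to ((f \to a) \lor (e \oplus a))) \oplus (e \leftrightarrow (f \oplus (\lnot (((e \leftrightarrow a) \oplus c) \land (((e \oplus (e \oplus f)) \oplus e) \oplus a)) \leftrightarrow e))) = T \oplus F = T

T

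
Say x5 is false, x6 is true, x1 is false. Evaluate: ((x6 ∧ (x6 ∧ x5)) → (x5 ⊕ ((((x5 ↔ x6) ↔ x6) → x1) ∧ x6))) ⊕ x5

T

x6 ∧ x5 = T ∧ F = F
x6 ∧ (x6 ∧ x5) = T ∧ F = F
x5 ↔ x6 = F ↔ T = F
(x5 ↔ x6) ↔ x6 = F ↔ T = F
((x5 ↔ x6) ↔ x6) → x1 = F → F = T
(((x5 ↔ x6) ↔ x6) → x1) ∧ x6 = T ∧ T = T
x5 ⊕ ((((x5 ↔ x6) ↔ x6) → x1) ∧ x6) = F ⊕ T = T
(x6 ∧ (x6 ∧ x5)) → (x5 ⊕ ((((x5 ↔ x6) ↔ x6) → x1) ∧ x6)) = F → T = T
((x6 ∧ (x6 ∧ x5)) → (x5 ⊕ ((((x5 ↔ x6) ↔ x6) → x1) ∧ x6))) ⊕ x5 = T ⊕ F = T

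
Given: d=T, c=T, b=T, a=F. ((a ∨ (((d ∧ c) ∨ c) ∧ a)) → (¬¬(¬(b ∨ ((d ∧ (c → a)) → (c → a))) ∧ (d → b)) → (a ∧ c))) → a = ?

Substituting d=T, c=T, b=T, a=F:
d ∧ c = T ∧ T = T
(d ∧ c) ∨ c = T ∨ T = T
((d ∧ c) ∨ c) ∧ a = T ∧ F = F
a ∨ (((d ∧ c) ∨ c) ∧ a) = F ∨ F = F
c → a = T → F = F
d ∧ (c → a) = T ∧ F = F
c → a = T → F = F
(d ∧ (c → a)) → (c → a) = F → F = T
b ∨ ((d ∧ (c → a)) → (c → a)) = T ∨ T = T
¬(b ∨ ((d ∧ (c → a)) → (c → a))) = ¬T = F
d → b = T → T = T
¬(b ∨ ((d ∧ (c → a)) → (c → a))) ∧ (d → b) = F ∧ T = F
¬(¬(b ∨ ((d ∧ (c → a)) → (c → a))) ∧ (d → b)) = ¬F = T
¬¬(¬(b ∨ ((d ∧ (c → a)) → (c → a))) ∧ (d → b)) = ¬T = F
a ∧ c = F ∧ T = F
¬¬(¬(b ∨ ((d ∧ (c → a)) → (c → a))) ∧ (d → b)) → (a ∧ c) = F → F = T
(a ∨ (((d ∧ c) ∨ c) ∧ a)) → (¬¬(¬(b ∨ ((d ∧ (c → a)) → (c → a))) ∧ (d → b)) → (a ∧ c)) = F → T = T
((a ∨ (((d ∧ c) ∨ c) ∧ a)) → (¬¬(¬(b ∨ ((d ∧ (c → a)) → (c → a))) ∧ (d → b)) → (a ∧ c))) → a = T → F = F

F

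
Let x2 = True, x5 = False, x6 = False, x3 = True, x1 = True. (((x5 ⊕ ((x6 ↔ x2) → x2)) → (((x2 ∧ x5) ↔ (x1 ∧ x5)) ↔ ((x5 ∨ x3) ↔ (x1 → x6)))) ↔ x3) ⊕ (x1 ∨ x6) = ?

True

Substituting x2=True, x5=False, x6=False, x3=True, x1=True:
x6 ↔ x2 = False ↔ True = False
(x6 ↔ x2) → x2 = False → True = True
x5 ⊕ ((x6 ↔ x2) → x2) = False ⊕ True = True
x2 ∧ x5 = True ∧ False = False
x1 ∧ x5 = True ∧ False = False
(x2 ∧ x5) ↔ (x1 ∧ x5) = False ↔ False = True
x5 ∨ x3 = False ∨ True = True
x1 → x6 = True → False = False
(x5 ∨ x3) ↔ (x1 → x6) = True ↔ False = False
((x2 ∧ x5) ↔ (x1 ∧ x5)) ↔ ((x5 ∨ x3) ↔ (x1 → x6)) = True ↔ False = False
(x5 ⊕ ((x6 ↔ x2) → x2)) → (((x2 ∧ x5) ↔ (x1 ∧ x5)) ↔ ((x5 ∨ x3) ↔ (x1 → x6))) = True → False = False
((x5 ⊕ ((x6 ↔ x2) → x2)) → (((x2 ∧ x5) ↔ (x1 ∧ x5)) ↔ ((x5 ∨ x3) ↔ (x1 → x6)))) ↔ x3 = False ↔ True = False
x1 ∨ x6 = True ∨ False = True
(((x5 ⊕ ((x6 ↔ x2) → x2)) → (((x2 ∧ x5) ↔ (x1 ∧ x5)) ↔ ((x5 ∨ x3) ↔ (x1 → x6)))) ↔ x3) ⊕ (x1 ∨ x6) = False ⊕ True = True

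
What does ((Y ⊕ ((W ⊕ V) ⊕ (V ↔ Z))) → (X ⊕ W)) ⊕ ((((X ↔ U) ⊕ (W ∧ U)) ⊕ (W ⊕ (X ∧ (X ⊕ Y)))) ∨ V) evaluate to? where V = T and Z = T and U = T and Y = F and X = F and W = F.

W ⊕ V = F ⊕ T = T
V ↔ Z = T ↔ T = T
(W ⊕ V) ⊕ (V ↔ Z) = T ⊕ T = F
Y ⊕ ((W ⊕ V) ⊕ (V ↔ Z)) = F ⊕ F = F
X ⊕ W = F ⊕ F = F
(Y ⊕ ((W ⊕ V) ⊕ (V ↔ Z))) → (X ⊕ W) = F → F = T
X ↔ U = F ↔ T = F
W ∧ U = F ∧ T = F
(X ↔ U) ⊕ (W ∧ U) = F ⊕ F = F
X ⊕ Y = F ⊕ F = F
X ∧ (X ⊕ Y) = F ∧ F = F
W ⊕ (X ∧ (X ⊕ Y)) = F ⊕ F = F
((X ↔ U) ⊕ (W ∧ U)) ⊕ (W ⊕ (X ∧ (X ⊕ Y))) = F ⊕ F = F
(((X ↔ U) ⊕ (W ∧ U)) ⊕ (W ⊕ (X ∧ (X ⊕ Y)))) ∨ V = F ∨ T = T
((Y ⊕ ((W ⊕ V) ⊕ (V ↔ Z))) → (X ⊕ W)) ⊕ ((((X ↔ U) ⊕ (W ∧ U)) ⊕ (W ⊕ (X ∧ (X ⊕ Y)))) ∨ V) = T ⊕ T = F

F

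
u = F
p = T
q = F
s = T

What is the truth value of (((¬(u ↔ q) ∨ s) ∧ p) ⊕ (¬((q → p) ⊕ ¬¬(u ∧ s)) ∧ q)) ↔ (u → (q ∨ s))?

Substituting u=F, p=T, q=F, s=T:
u ↔ q = F ↔ F = T
¬(u ↔ q) = ¬T = F
¬(u ↔ q) ∨ s = F ∨ T = T
(¬(u ↔ q) ∨ s) ∧ p = T ∧ T = T
q → p = F → T = T
u ∧ s = F ∧ T = F
¬(u ∧ s) = ¬F = T
¬¬(u ∧ s) = ¬T = F
(q → p) ⊕ ¬¬(u ∧ s) = T ⊕ F = T
¬((q → p) ⊕ ¬¬(u ∧ s)) = ¬T = F
¬((q → p) ⊕ ¬¬(u ∧ s)) ∧ q = F ∧ F = F
((¬(u ↔ q) ∨ s) ∧ p) ⊕ (¬((q → p) ⊕ ¬¬(u ∧ s)) ∧ q) = T ⊕ F = T
q ∨ s = F ∨ T = T
u → (q ∨ s) = F → T = T
(((¬(u ↔ q) ∨ s) ∧ p) ⊕ (¬((q → p) ⊕ ¬¬(u ∧ s)) ∧ q)) ↔ (u → (q ∨ s)) = T ↔ T = T

T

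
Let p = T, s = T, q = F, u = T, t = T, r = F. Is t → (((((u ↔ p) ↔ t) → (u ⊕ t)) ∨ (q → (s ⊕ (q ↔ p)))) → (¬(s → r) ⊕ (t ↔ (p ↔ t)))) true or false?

u ↔ p = T ↔ T = T
(u ↔ p) ↔ t = T ↔ T = T
u ⊕ t = T ⊕ T = F
((u ↔ p) ↔ t) → (u ⊕ t) = T → F = F
q ↔ p = F ↔ T = F
s ⊕ (q ↔ p) = T ⊕ F = T
q → (s ⊕ (q ↔ p)) = F → T = T
(((u ↔ p) ↔ t) → (u ⊕ t)) ∨ (q → (s ⊕ (q ↔ p))) = F ∨ T = T
s → r = T → F = F
¬(s → r) = ¬F = T
p ↔ t = T ↔ T = T
t ↔ (p ↔ t) = T ↔ T = T
¬(s → r) ⊕ (t ↔ (p ↔ t)) = T ⊕ T = F
((((u ↔ p) ↔ t) → (u ⊕ t)) ∨ (q → (s ⊕ (q ↔ p)))) → (¬(s → r) ⊕ (t ↔ (p ↔ t))) = T → F = F
t → (((((u ↔ p) ↔ t) → (u ⊕ t)) ∨ (q → (s ⊕ (q ↔ p)))) → (¬(s → r) ⊕ (t ↔ (p ↔ t)))) = T → F = F

F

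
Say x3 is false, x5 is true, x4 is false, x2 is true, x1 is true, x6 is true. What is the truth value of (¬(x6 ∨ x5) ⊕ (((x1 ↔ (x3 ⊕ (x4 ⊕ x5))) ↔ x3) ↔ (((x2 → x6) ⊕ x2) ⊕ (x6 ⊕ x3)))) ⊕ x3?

x6 ∨ x5 = True ∨ True = True
¬(x6 ∨ x5) = ¬True = False
x4 ⊕ x5 = False ⊕ True = True
x3 ⊕ (x4 ⊕ x5) = False ⊕ True = True
x1 ↔ (x3 ⊕ (x4 ⊕ x5)) = True ↔ True = True
(x1 ↔ (x3 ⊕ (x4 ⊕ x5))) ↔ x3 = True ↔ False = False
x2 → x6 = True → True = True
(x2 → x6) ⊕ x2 = True ⊕ True = False
x6 ⊕ x3 = True ⊕ False = True
((x2 → x6) ⊕ x2) ⊕ (x6 ⊕ x3) = False ⊕ True = True
((x1 ↔ (x3 ⊕ (x4 ⊕ x5))) ↔ x3) ↔ (((x2 → x6) ⊕ x2) ⊕ (x6 ⊕ x3)) = False ↔ True = False
¬(x6 ∨ x5) ⊕ (((x1 ↔ (x3 ⊕ (x4 ⊕ x5))) ↔ x3) ↔ (((x2 → x6) ⊕ x2) ⊕ (x6 ⊕ x3))) = False ⊕ False = False
(¬(x6 ∨ x5) ⊕ (((x1 ↔ (x3 ⊕ (x4 ⊕ x5))) ↔ x3) ↔ (((x2 → x6) ⊕ x2) ⊕ (x6 ⊕ x3)))) ⊕ x3 = False ⊕ False = False

False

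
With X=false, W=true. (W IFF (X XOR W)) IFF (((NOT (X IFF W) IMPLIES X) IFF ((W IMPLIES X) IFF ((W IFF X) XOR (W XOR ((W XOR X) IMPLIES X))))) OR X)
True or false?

Substituting X=false, W=true:
X XOR W = false XOR true = true
W IFF (X XOR W) = true IFF true = true
X IFF W = false IFF true = false
NOT (X IFF W) = NOT false = true
NOT (X IFF W) IMPLIES X = true IMPLIES false = false
W IMPLIES X = true IMPLIES false = false
W IFF X = true IFF false = false
W XOR X = true XOR false = true
(W XOR X) IMPLIES X = true IMPLIES false = false
W XOR ((W XOR X) IMPLIES X) = true XOR false = true
(W IFF X) XOR (W XOR ((W XOR X) IMPLIES X)) = false XOR true = true
(W IMPLIES X) IFF ((W IFF X) XOR (W XOR ((W XOR X) IMPLIES X))) = false IFF true = false
(NOT (X IFF W) IMPLIES X) IFF ((W IMPLIES X) IFF ((W IFF X) XOR (W XOR ((W XOR X) IMPLIES X)))) = false IFF false = true
((NOT (X IFF W) IMPLIES X) IFF ((W IMPLIES X) IFF ((W IFF X) XOR (W XOR ((W XOR X) IMPLIES X))))) OR X = true OR false = true
(W IFF (X XOR W)) IFF (((NOT (X IFF W) IMPLIES X) IFF ((W IMPLIES X) IFF ((W IFF X) XOR (W XOR ((W XOR X) IMPLIES X))))) OR X) = true IFF true = true

true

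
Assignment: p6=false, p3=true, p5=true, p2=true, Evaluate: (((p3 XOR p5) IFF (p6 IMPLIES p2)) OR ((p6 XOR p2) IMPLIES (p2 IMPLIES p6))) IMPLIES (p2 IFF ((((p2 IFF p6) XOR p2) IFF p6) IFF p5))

p3 XOR p5 = true XOR true = false
p6 IMPLIES p2 = false IMPLIES true = true
(p3 XOR p5) IFF (p6 IMPLIES p2) = false IFF true = false
p6 XOR p2 = false XOR true = true
p2 IMPLIES p6 = true IMPLIES false = false
(p6 XOR p2) IMPLIES (p2 IMPLIES p6) = true IMPLIES false = false
((p3 XOR p5) IFF (p6 IMPLIES p2)) OR ((p6 XOR p2) IMPLIES (p2 IMPLIES p6)) = false OR false = false
p2 IFF p6 = true IFF false = false
(p2 IFF p6) XOR p2 = false XOR true = true
((p2 IFF p6) XOR p2) IFF p6 = true IFF false = false
(((p2 IFF p6) XOR p2) IFF p6) IFF p5 = false IFF true = false
p2 IFF ((((p2 IFF p6) XOR p2) IFF p6) IFF p5) = true IFF false = false
(((p3 XOR p5) IFF (p6 IMPLIES p2)) OR ((p6 XOR p2) IMPLIES (p2 IMPLIES p6))) IMPLIES (p2 IFF ((((p2 IFF p6) XOR p2) IFF p6) IFF p5)) = false IMPLIES false = true

true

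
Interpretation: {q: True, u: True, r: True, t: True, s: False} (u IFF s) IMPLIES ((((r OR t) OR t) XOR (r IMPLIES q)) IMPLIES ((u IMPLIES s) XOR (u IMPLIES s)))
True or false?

True

Substituting q=True, u=True, r=True, t=True, s=False:
u IFF s = True IFF False = False
r OR t = True OR True = True
(r OR t) OR t = True OR True = True
r IMPLIES q = True IMPLIES True = True
((r OR t) OR t) XOR (r IMPLIES q) = True XOR True = False
u IMPLIES s = True IMPLIES False = False
u IMPLIES s = True IMPLIES False = False
(u IMPLIES s) XOR (u IMPLIES s) = False XOR False = False
(((r OR t) OR t) XOR (r IMPLIES q)) IMPLIES ((u IMPLIES s) XOR (u IMPLIES s)) = False IMPLIES False = True
(u IFF s) IMPLIES ((((r OR t) OR t) XOR (r IMPLIES q)) IMPLIES ((u IMPLIES s) XOR (u IMPLIES s))) = False IMPLIES True = True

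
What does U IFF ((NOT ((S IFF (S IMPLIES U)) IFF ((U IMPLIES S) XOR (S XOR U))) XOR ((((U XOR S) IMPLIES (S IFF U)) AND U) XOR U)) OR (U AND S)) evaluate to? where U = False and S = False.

False

S IMPLIES U = False IMPLIES False = True
S IFF (S IMPLIES U) = False IFF True = False
U IMPLIES S = False IMPLIES False = True
S XOR U = False XOR False = False
(U IMPLIES S) XOR (S XOR U) = True XOR False = True
(S IFF (S IMPLIES U)) IFF ((U IMPLIES S) XOR (S XOR U)) = False IFF True = False
NOT ((S IFF (S IMPLIES U)) IFF ((U IMPLIES S) XOR (S XOR U))) = NOT False = True
U XOR S = False XOR False = False
S IFF U = False IFF False = True
(U XOR S) IMPLIES (S IFF U) = False IMPLIES True = True
((U XOR S) IMPLIES (S IFF U)) AND U = True AND False = False
(((U XOR S) IMPLIES (S IFF U)) AND U) XOR U = False XOR False = False
NOT ((S IFF (S IMPLIES U)) IFF ((U IMPLIES S) XOR (S XOR U))) XOR ((((U XOR S) IMPLIES (S IFF U)) AND U) XOR U) = True XOR False = True
U AND S = False AND False = False
(NOT ((S IFF (S IMPLIES U)) IFF ((U IMPLIES S) XOR (S XOR U))) XOR ((((U XOR S) IMPLIES (S IFF U)) AND U) XOR U)) OR (U AND S) = True OR False = True
U IFF ((NOT ((S IFF (S IMPLIES U)) IFF ((U IMPLIES S) XOR (S XOR U))) XOR ((((U XOR S) IMPLIES (S IFF U)) AND U) XOR U)) OR (U AND S)) = False IFF True = False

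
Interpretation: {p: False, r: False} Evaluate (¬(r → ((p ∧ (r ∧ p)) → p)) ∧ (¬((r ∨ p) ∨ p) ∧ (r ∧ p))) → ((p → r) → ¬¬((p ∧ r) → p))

r ∧ p = False ∧ False = False
p ∧ (r ∧ p) = False ∧ False = False
(p ∧ (r ∧ p)) → p = False → False = True
r → ((p ∧ (r ∧ p)) → p) = False → True = True
¬(r → ((p ∧ (r ∧ p)) → p)) = ¬True = False
r ∨ p = False ∨ False = False
(r ∨ p) ∨ p = False ∨ False = False
¬((r ∨ p) ∨ p) = ¬False = True
r ∧ p = False ∧ False = False
¬((r ∨ p) ∨ p) ∧ (r ∧ p) = True ∧ False = False
¬(r → ((p ∧ (r ∧ p)) → p)) ∧ (¬((r ∨ p) ∨ p) ∧ (r ∧ p)) = False ∧ False = False
p → r = False → False = True
p ∧ r = False ∧ False = False
(p ∧ r) → p = False → False = True
¬((p ∧ r) → p) = ¬True = False
¬¬((p ∧ r) → p) = ¬False = True
(p → r) → ¬¬((p ∧ r) → p) = True → True = True
(¬(r → ((p ∧ (r ∧ p)) → p)) ∧ (¬((r ∨ p) ∨ p) ∧ (r ∧ p))) → ((p → r) → ¬¬((p ∧ r) → p)) = False → True = True

True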